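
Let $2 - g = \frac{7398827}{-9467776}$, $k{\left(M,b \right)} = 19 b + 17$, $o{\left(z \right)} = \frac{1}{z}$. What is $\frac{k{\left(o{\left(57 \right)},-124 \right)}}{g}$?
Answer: $- \frac{22145128064}{26334379} \approx -840.92$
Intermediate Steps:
$k{\left(M,b \right)} = 17 + 19 b$
$g = \frac{26334379}{9467776}$ ($g = 2 - \frac{7398827}{-9467776} = 2 - 7398827 \left(- \frac{1}{9467776}\right) = 2 - - \frac{7398827}{9467776} = 2 + \frac{7398827}{9467776} = \frac{26334379}{9467776} \approx 2.7815$)
$\frac{k{\left(o{\left(57 \right)},-124 \right)}}{g} = \frac{17 + 19 \left(-124\right)}{\frac{26334379}{9467776}} = \left(17 - 2356\right) \frac{9467776}{26334379} = \left(-2339\right) \frac{9467776}{26334379} = - \frac{22145128064}{26334379}$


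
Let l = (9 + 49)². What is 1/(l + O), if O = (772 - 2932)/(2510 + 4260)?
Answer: 677/2277212 ≈ 0.00029729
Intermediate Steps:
O = -216/677 (O = -2160/6770 = -2160*1/6770 = -216/677 ≈ -0.31905)
l = 3364 (l = 58² = 3364)
1/(l + O) = 1/(3364 - 216/677) = 1/(2277212/677) = 677/2277212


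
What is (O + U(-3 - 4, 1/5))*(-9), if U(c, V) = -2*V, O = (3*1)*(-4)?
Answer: 558/5 ≈ 111.60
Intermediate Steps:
O = -12 (O = 3*(-4) = -12)
(O + U(-3 - 4, 1/5))*(-9) = (-12 - 2/5)*(-9) = (-12 - 2*⅕)*(-9) = (-12 - ⅖)*(-9) = -62/5*(-9) = 558/5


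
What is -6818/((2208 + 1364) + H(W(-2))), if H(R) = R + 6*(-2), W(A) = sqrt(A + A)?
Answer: -6068020/3168401 + 3409*I/3168401 ≈ -1.9152 + 0.0010759*I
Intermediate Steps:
W(A) = sqrt(2)*sqrt(A) (W(A) = sqrt(2*A) = sqrt(2)*sqrt(A))
H(R) = -12 + R (H(R) = R - 12 = -12 + R)
-6818/((2208 + 1364) + H(W(-2))) = -6818/((2208 + 1364) + (-12 + sqrt(2)*sqrt(-2))) = -6818/(3572 + (-12 + sqrt(2)*(I*sqrt(2)))) = -6818/(3572 + (-12 + 2*I)) = -6818*(3560 - 2*I)/12673604 = -3409*(3560 - 2*I)/6336802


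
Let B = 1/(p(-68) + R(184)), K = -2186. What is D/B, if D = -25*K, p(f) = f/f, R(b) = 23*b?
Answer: 231333450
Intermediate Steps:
p(f) = 1
B = 1/4233 (B = 1/(1 + 23*184) = 1/(1 + 4232) = 1/4233 ≈ 0.00023624)
D = 54650 (D = -25*(-2186) = 54650)
D/B = 54650/(1/4233) = 54650*4233 = 231333450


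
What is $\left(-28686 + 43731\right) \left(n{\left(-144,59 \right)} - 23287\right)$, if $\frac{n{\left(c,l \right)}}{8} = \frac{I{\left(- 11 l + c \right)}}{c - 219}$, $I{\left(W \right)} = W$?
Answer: $- \frac{42360887555}{121} \approx -3.5009 \cdot 10^{8}$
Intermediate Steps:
$n{\left(c,l \right)} = \frac{8 \left(c - 11 l\right)}{-219 + c}$ ($n{\left(c,l \right)} = 8 \frac{- 11 l + c}{c - 219} = 8 \frac{c - 11 l}{-219 + c} = \frac{8 \left(c - 11 l\right)}{-219 + c}$)
$\left(-28686 + 43731\right) \left(n{\left(-144,59 \right)} - 23287\right) = \left(-28686 + 43731\right) \left(\frac{8 \left(-144 - 649\right)}{-219 - 144} - 23287\right) = 15045 \left(\frac{8 \left(-144 - 649\right)}{-363} - 23287\right) = 15045 \left(8 \left(- \frac{1}{363}\right) \left(-793\right) - 23287\right) = 15045 \left(\frac{6344}{363} - 23287\right) = 15045 \left(- \frac{8446837}{363}\right) = - \frac{42360887555}{121}$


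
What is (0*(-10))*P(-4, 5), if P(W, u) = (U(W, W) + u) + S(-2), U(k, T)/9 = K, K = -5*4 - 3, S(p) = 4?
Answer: 0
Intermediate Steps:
K = -23 (K = -20 - 3 = -23)
U(k, T) = -207 (U(k, T) = 9*(-23) = -207)
P(W, u) = -203 + u (P(W, u) = (-207 + u) + 4 = -203 + u)
(0*(-10))*P(-4, 5) = (0*(-10))*(-203 + 5) = 0*(-198) = 0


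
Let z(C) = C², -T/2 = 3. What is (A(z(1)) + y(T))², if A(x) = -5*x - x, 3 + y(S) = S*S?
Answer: 729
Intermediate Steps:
T = -6 (T = -2*3 = -6)
y(S) = -3 + S² (y(S) = -3 + S*S = -3 + S²)
A(x) = -6*x
(A(z(1)) + y(T))² = (-6*1² + (-3 + (-6)²))² = (-6*1 + (-3 + 36))² = (-6 + 33)² = 27² = 729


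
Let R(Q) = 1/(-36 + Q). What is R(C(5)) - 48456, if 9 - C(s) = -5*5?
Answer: -96913/2 ≈ -48457.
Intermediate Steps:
C(s) = 34 (C(s) = 9 - (-5)*5 = 9 - 1*(-25) = 9 + 25 = 34)
R(C(5)) - 48456 = 1/(-36 + 34) - 48456 = 1/(-2) - 48456 = -1/2 - 48456 = -96913/2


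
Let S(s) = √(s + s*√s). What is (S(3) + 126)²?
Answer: (126 + √3*√(1 + √3))² ≈ 16606.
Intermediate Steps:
S(s) = √(s + s^(3/2))
(S(3) + 126)² = (√(3 + 3^(3/2)) + 126)² = (√(3 + 3*√3) + 126)² = (126 + √(3 + 3*√3))²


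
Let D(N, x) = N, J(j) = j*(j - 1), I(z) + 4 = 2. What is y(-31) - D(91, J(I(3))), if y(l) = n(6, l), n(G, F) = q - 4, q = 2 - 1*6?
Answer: -99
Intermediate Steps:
I(z) = -2 (I(z) = -4 + 2 = -2)
J(j) = j*(-1 + j)
q = -4 (q = 2 - 6 = -4)
n(G, F) = -8 (n(G, F) = -4 - 4 = -8)
y(l) = -8
y(-31) - D(91, J(I(3))) = -8 - 1*91 = -8 - 91 = -99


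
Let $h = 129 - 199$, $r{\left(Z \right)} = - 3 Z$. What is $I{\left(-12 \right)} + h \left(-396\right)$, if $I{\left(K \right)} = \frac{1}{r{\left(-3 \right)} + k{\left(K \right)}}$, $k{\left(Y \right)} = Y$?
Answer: $\frac{83159}{3} \approx 27720.0$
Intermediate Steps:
$h = -70$ ($h = 129 - 199 = -70$)
$I{\left(K \right)} = \frac{1}{9 + K}$ ($I{\left(K \right)} = \frac{1}{\left(-3\right) \left(-3\right) + K} = \frac{1}{9 + K}$)
$I{\left(-12 \right)} + h \left(-396\right) = \frac{1}{9 - 12} - -27720 = \frac{1}{-3} + 27720 = - \frac{1}{3} + 27720 = \frac{83159}{3}$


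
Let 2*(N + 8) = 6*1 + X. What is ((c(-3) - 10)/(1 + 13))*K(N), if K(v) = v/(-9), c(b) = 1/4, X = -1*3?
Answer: -169/336 ≈ -0.50298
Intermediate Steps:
X = -3
c(b) = 1/4
N = -13/2 (N = -8 + (6*1 - 3)/2 = -8 + (6 - 3)/2 = -8 + (1/2)*3 = -8 + 3/2 = -13/2 ≈ -6.5000)
K(v) = -v/9 (K(v) = v*(-1/9) = -v/9)
((c(-3) - 10)/(1 + 13))*K(N) = ((1/4 - 10)/(1 + 13))*(-1/9*(-13/2)) = -39/4/14*(13/18) = -39/4*1/14*(13/18) = -39/56*13/18 = -169/336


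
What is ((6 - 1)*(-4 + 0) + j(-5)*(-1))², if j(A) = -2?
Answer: 324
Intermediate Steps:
((6 - 1)*(-4 + 0) + j(-5)*(-1))² = ((6 - 1)*(-4 + 0) - 2*(-1))² = (5*(-4) + 2)² = (-20 + 2)² = (-18)² = 324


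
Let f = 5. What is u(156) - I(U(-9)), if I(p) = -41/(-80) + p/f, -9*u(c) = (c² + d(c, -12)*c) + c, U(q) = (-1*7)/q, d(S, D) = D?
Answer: -1810081/720 ≈ -2514.0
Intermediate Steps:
U(q) = -7/q
u(c) = -c²/9 + 11*c/9 (u(c) = -((c² - 12*c) + c)/9 = -(c² - 11*c)/9 = -c²/9 + 11*c/9)
I(p) = 41/80 + p/5 (I(p) = -41/(-80) + p/5 = -41*(-1/80) + p*(⅕) = 41/80 + p/5)
u(156) - I(U(-9)) = (⅑)*156*(11 - 1*156) - (41/80 + (-7/(-9))/5) = (⅑)*156*(11 - 156) - (41/80 + (-7*(-⅑))/5) = (⅑)*156*(-145) - (41/80 + (⅕)*(7/9)) = -7540/3 - (41/80 + 7/45) = -7540/3 - 1*481/720 = -7540/3 - 481/720 = -1810081/720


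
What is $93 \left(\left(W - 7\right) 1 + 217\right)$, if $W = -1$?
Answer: $19437$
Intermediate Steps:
$93 \left(\left(W - 7\right) 1 + 217\right) = 93 \left(\left(-1 - 7\right) 1 + 217\right) = 93 \left(\left(-8\right) 1 + 217\right) = 93 \left(-8 + 217\right) = 93 \cdot 209 = 19437$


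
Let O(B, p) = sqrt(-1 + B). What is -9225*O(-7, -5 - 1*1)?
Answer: -18450*I*sqrt(2) ≈ -26092.0*I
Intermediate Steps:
-9225*O(-7, -5 - 1*1) = -9225*sqrt(-1 - 7) = -18450*I*sqrt(2)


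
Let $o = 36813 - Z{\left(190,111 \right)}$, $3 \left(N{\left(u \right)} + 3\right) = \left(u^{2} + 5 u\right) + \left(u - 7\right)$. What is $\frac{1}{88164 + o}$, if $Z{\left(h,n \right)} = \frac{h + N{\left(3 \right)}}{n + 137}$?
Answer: $\frac{744}{92982307} \approx 8.0015 \cdot 10^{-6}$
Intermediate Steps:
$N{\left(u \right)} = - \frac{16}{3} + 2 u + \frac{u^{2}}{3}$ ($N{\left(u \right)} = -3 + \frac{\left(u^{2} + 5 u\right) + \left(u - 7\right)}{3} = -3 + \frac{\left(u^{2} + 5 u\right) + \left(-7 + u\right)}{3} = -3 + \frac{-7 + u^{2} + 6 u}{3} = -3 + \left(- \frac{7}{3} + 2 u + \frac{u^{2}}{3}\right) = - \frac{16}{3} + 2 u + \frac{u^{2}}{3}$)
$Z{\left(h,n \right)} = \frac{\frac{11}{3} + h}{137 + n}$ ($Z{\left(h,n \right)} = \frac{h + \left(- \frac{16}{3} + 2 \cdot 3 + \frac{3^{2}}{3}\right)}{n + 137} = \frac{h + \left(- \frac{16}{3} + 6 + \frac{1}{3} \cdot 9\right)}{137 + n} = \frac{h + \left(- \frac{16}{3} + 6 + 3\right)}{137 + n} = \frac{h + \frac{11}{3}}{137 + n} = \frac{\frac{11}{3} + h}{137 + n}$)
$o = \frac{27388291}{744}$ ($o = 36813 - \frac{\frac{11}{3} + 190}{137 + 111} = 36813 - \frac{1}{248} \cdot \frac{581}{3} = 36813 - \frac{581}{744} = \frac{27388291}{744} \approx 36812.0$)
$\frac{1}{88164 + o} = \frac{1}{88164 + \frac{27388291}{744}} = \frac{1}{\frac{92982307}{744}} = \frac{744}{92982307}$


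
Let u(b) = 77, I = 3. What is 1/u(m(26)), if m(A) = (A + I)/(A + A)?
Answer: 1/77 ≈ 0.012987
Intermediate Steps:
m(A) = (3 + A)/(2*A) (m(A) = (A + 3)/(A + A) = (3 + A)/((2*A)) = (3 + A)*(1/(2*A)) = (3 + A)/(2*A))
1/u(m(26)) = 1/77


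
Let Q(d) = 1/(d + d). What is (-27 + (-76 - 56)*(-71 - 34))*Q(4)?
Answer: 13833/8 ≈ 1729.1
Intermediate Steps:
Q(d) = 1/(2*d)
(-27 + (-76 - 56)*(-71 - 34))*Q(4) = (-27 + (-76 - 56)*(-71 - 34))*((1/2)/4) = (-27 - 132*(-105))*((1/2)*(1/4)) = (-27 + 13860)*(1/8) = 13833*(1/8) = 13833/8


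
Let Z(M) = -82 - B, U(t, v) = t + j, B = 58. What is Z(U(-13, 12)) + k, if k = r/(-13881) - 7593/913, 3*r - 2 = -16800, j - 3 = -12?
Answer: -5623666985/38020059 ≈ -147.91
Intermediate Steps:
j = -9 (j = 3 - 12 = -9)
r = -16798/3 (r = ⅔ + (⅓)*(-16800) = ⅔ - 5600 = -16798/3 ≈ -5599.3)
U(t, v) = -9 + t (U(t, v) = t - 9 = -9 + t)
k = -300858725/38020059 (k = -16798/3/(-13881) - 7593/913 = -16798/3*(-1/13881) - 7593*1/913 = 16798/41643 - 7593/913 = -300858725/38020059 ≈ -7.9132)
Z(M) = -140 (Z(M) = -82 - 1*58 = -82 - 58 = -140)
Z(U(-13, 12)) + k = -140 - 300858725/38020059 = -5623666985/38020059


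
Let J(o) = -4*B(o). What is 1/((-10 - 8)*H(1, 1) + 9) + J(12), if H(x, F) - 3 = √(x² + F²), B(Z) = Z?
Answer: -7349/153 + 2*√2/153 ≈ -48.014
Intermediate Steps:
J(o) = -4*o
H(x, F) = 3 + √(F² + x²) (H(x, F) = 3 + √(x² + F²) = 3 + √(F² + x²))
1/((-10 - 8)*H(1, 1) + 9) + J(12) = 1/((-10 - 8)*(3 + √(1² + 1²)) + 9) - 4*12 = 1/(-18*(3 + √(1 + 1)) + 9) - 48 = 1/(-18*(3 + √2) + 9) - 48 = 1/((-54 - 18*√2) + 9) - 48 = 1/(-45 - 18*√2) - 48 = -48 + 1/(-45 - 18*√2)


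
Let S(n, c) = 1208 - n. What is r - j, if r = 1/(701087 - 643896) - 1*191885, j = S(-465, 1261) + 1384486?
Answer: -90249914403/57191 ≈ -1.5780e+6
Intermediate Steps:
j = 1386159 (j = (1208 - 1*(-465)) + 1384486 = (1208 + 465) + 1384486 = 1673 + 1384486 = 1386159)
r = -10974095034/57191 (r = 1/57191 - 191885 = -10974095034/57191 ≈ -1.9189e+5)
r - j = -10974095034/57191 - 1*1386159 = -10974095034/57191 - 1386159 = -90249914403/57191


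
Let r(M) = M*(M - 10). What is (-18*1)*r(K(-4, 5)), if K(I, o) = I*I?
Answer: -1728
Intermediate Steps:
K(I, o) = I**2
r(M) = M*(-10 + M)
(-18*1)*r(K(-4, 5)) = (-18*1)*((-4)**2*(-10 + (-4)**2)) = -288*(-10 + 16) = -288*6 = -18*96 = -1728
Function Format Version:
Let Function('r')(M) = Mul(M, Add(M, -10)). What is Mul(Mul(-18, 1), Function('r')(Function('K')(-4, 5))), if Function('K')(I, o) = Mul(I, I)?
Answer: -1728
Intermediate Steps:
Function('K')(I, o) = Pow(I, 2)
Function('r')(M) = Mul(M, Add(-10, M))
Mul(Mul(-18, 1), Function('r')(Function('K')(-4, 5))) = Mul(Mul(-18, 1), Mul(Pow(-4, 2), Add(-10, Pow(-4, 2)))) = Mul(-18, Mul(16, Add(-10, 16))) = Mul(-18, Mul(16, 6)) = Mul(-18, 96) = -1728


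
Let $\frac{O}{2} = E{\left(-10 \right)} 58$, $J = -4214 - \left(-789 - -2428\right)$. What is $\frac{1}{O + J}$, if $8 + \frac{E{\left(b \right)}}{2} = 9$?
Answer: $- \frac{1}{5621} \approx -0.0001779$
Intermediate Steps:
$E{\left(b \right)} = 2$ ($E{\left(b \right)} = -16 + 2 \cdot 9 = -16 + 18 = 2$)
$J = -5853$ ($J = -4214 - \left(-789 + 2428\right) = -4214 - 1639 = -5853$)
$O = 232$ ($O = 2 \cdot 2 \cdot 58 = 2 \cdot 116 = 232$)
$\frac{1}{O + J} = \frac{1}{232 - 5853} = \frac{1}{-5621} = - \frac{1}{5621}$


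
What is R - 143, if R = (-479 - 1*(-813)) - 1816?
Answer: -1625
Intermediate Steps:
R = -1482 (R = (-479 + 813) - 1816 = 334 - 1816 = -1482)
R - 143 = -1482 - 143 = -1625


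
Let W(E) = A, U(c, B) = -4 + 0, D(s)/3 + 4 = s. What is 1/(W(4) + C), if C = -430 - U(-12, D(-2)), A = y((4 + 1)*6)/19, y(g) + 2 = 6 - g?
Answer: -19/8120 ≈ -0.0023399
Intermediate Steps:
y(g) = 4 - g (y(g) = -2 + (6 - g) = 4 - g)
D(s) = -12 + 3*s
U(c, B) = -4
A = -26/19 (A = (4 - (4 + 1)*6)/19 = (4 - 5*6)*(1/19) = (4 - 1*30)*(1/19) = (4 - 30)*(1/19) = -26*1/19 = -26/19 ≈ -1.3684)
W(E) = -26/19
C = -426 (C = -430 - 1*(-4) = -430 + 4 = -426)
1/(W(4) + C) = 1/(-26/19 - 426) = 1/(-8120/19) = -19/8120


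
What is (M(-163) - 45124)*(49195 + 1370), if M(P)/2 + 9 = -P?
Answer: -2266121040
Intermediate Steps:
M(P) = -18 - 2*P (M(P) = -18 + 2*(-P) = -18 - 2*P)
(M(-163) - 45124)*(49195 + 1370) = ((-18 - 2*(-163)) - 45124)*(49195 + 1370) = ((-18 + 326) - 45124)*50565 = (308 - 45124)*50565 = -44816*50565 = -2266121040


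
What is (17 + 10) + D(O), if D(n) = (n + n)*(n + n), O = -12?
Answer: 603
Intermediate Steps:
D(n) = 4*n² (D(n) = (2*n)*(2*n) = 4*n²)
(17 + 10) + D(O) = (17 + 10) + 4*(-12)² = 27 + 4*144 = 27 + 576 = 603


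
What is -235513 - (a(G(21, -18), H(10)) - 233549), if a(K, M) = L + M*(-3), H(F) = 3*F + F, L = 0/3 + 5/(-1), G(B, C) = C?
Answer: -1839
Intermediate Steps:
L = -5 (L = 0*(⅓) + 5*(-1) = 0 - 5 = -5)
H(F) = 4*F
a(K, M) = -5 - 3*M (a(K, M) = -5 + M*(-3) = -5 - 3*M)
-235513 - (a(G(21, -18), H(10)) - 233549) = -235513 - ((-5 - 12*10) - 233549) = -235513 - ((-5 - 3*40) - 233549) = -235513 - ((-5 - 120) - 233549) = -235513 - (-125 - 233549) = -235513 - 1*(-233674) = -235513 + 233674 = -1839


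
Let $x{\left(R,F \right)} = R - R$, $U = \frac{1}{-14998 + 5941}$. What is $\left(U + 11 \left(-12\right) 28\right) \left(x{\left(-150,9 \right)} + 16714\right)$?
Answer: $- \frac{559495684522}{9057} \approx -6.1775 \cdot 10^{7}$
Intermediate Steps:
$U = - \frac{1}{9057}$ ($U = \frac{1}{-9057} = - \frac{1}{9057} \approx -0.00011041$)
$x{\left(R,F \right)} = 0$
$\left(U + 11 \left(-12\right) 28\right) \left(x{\left(-150,9 \right)} + 16714\right) = \left(- \frac{1}{9057} + 11 \left(-12\right) 28\right) \left(0 + 16714\right) = \left(- \frac{1}{9057} - 3696\right) 16714 = \left(- \frac{33474673}{9057}\right) 16714 = - \frac{559495684522}{9057}$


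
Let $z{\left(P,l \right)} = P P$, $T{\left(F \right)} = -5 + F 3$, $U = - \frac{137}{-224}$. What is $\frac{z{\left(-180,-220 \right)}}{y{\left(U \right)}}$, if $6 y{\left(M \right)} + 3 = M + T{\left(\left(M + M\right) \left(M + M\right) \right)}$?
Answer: $- \frac{2438553600}{36373} \approx -67043.0$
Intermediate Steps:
$U = \frac{137}{224}$ ($U = \left(-137\right) \left(- \frac{1}{224}\right) = \frac{137}{224} \approx 0.61161$)
$T{\left(F \right)} = -5 + 3 F$
$y{\left(M \right)} = - \frac{4}{3} + 2 M^{2} + \frac{M}{6}$ ($y{\left(M \right)} = - \frac{1}{2} + \frac{M + \left(-5 + 3 \left(M + M\right) \left(M + M\right)\right)}{6} = - \frac{1}{2} + \frac{M + \left(-5 + 3 \cdot 2 M 2 M\right)}{6} = - \frac{1}{2} + \frac{M + \left(-5 + 3 \cdot 4 M^{2}\right)}{6} = - \frac{1}{2} + \frac{M + \left(-5 + 12 M^{2}\right)}{6} = - \frac{1}{2} + \frac{-5 + M + 12 M^{2}}{6} = - \frac{1}{2} + \left(- \frac{5}{6} + 2 M^{2} + \frac{M}{6}\right) = - \frac{4}{3} + 2 M^{2} + \frac{M}{6}$)
$z{\left(P,l \right)} = P^{2}$
$\frac{z{\left(-180,-220 \right)}}{y{\left(U \right)}} = \frac{\left(-180\right)^{2}}{- \frac{4}{3} + 2 \left(\frac{137}{224}\right)^{2} + \frac{1}{6} \cdot \frac{137}{224}} = \frac{32400}{- \frac{4}{3} + 2 \cdot \frac{18769}{50176} + \frac{137}{1344}} = \frac{32400}{- \frac{4}{3} + \frac{18769}{25088} + \frac{137}{1344}} = \frac{32400}{- \frac{36373}{75264}} = 32400 \left(- \frac{75264}{36373}\right) = - \frac{2438553600}{36373}$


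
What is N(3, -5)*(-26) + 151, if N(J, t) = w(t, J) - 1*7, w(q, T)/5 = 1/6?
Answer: 934/3 ≈ 311.33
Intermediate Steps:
w(q, T) = ⅚ (w(q, T) = 5/6 = 5*(⅙) = ⅚)
N(J, t) = -37/6 (N(J, t) = ⅚ - 1*7 = ⅚ - 7 = -37/6)
N(3, -5)*(-26) + 151 = -37/6*(-26) + 151 = 481/3 + 151 = 934/3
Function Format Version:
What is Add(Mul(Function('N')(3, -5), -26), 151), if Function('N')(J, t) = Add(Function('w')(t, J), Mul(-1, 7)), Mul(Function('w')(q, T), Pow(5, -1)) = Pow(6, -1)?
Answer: Rational(934, 3) ≈ 311.33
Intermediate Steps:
Function('w')(q, T) = Rational(5, 6) (Function('w')(q, T) = Mul(5, Pow(6, -1)) = Mul(5, Rational(1, 6)) = Rational(5, 6))
Function('N')(J, t) = Rational(-37, 6) (Function('N')(J, t) = Add(Rational(5, 6), Mul(-1, 7)) = Add(Rational(5, 6), -7) = Rational(-37, 6))
Add(Mul(Function('N')(3, -5), -26), 151) = Add(Mul(Rational(-37, 6), -26), 151) = Add(Rational(481, 3), 151) = Rational(934, 3)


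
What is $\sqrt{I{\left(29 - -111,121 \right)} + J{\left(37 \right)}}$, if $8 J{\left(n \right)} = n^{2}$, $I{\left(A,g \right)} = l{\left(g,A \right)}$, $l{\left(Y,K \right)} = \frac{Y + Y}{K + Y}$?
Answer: $\frac{\sqrt{20836210}}{348} \approx 13.117$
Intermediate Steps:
$l{\left(Y,K \right)} = \frac{2 Y}{K + Y}$
$I{\left(A,g \right)} = \frac{2 g}{A + g}$
$J{\left(n \right)} = \frac{n^{2}}{8}$
$\sqrt{I{\left(29 - -111,121 \right)} + J{\left(37 \right)}} = \sqrt{2 \cdot 121 \frac{1}{\left(29 - -111\right) + 121} + \frac{37^{2}}{8}} = \sqrt{2 \cdot 121 \frac{1}{\left(29 + 111\right) + 121} + \frac{1}{8} \cdot 1369} = \sqrt{2 \cdot 121 \frac{1}{140 + 121} + \frac{1369}{8}} = \sqrt{2 \cdot 121 \cdot \frac{1}{261} + \frac{1369}{8}} = \sqrt{\frac{242}{261} + \frac{1369}{8}} = \sqrt{\frac{359245}{2088}} = \frac{\sqrt{20836210}}{348}$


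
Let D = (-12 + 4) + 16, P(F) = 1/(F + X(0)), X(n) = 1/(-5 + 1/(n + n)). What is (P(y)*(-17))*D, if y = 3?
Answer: -136/3 ≈ -45.333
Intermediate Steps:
X(n) = 1/(-5 + 1/(2*n))
P(F) = 1/F (P(F) = 1/(F - 2*0/(-1 + 10*0)) = 1/(F - 2*0/(-1 + 0)) = 1/(F - 2*0/(-1)) = 1/(F - 2*0*(-1)) = 1/(F + 0) = 1/F)
D = 8 (D = -8 + 16 = 8)
(P(y)*(-17))*D = (-17/3)*8 = ((1/3)*(-17))*8 = -17/3*8 = -136/3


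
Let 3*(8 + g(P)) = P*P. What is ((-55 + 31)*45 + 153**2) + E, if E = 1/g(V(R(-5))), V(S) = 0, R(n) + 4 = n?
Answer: 178631/8 ≈ 22329.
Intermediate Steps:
R(n) = -4 + n
g(P) = -8 + P**2/3 (g(P) = -8 + (P*P)/3 = -8 + P**2/3)
E = -1/8 (E = 1/(-8 + (1/3)*0**2) = 1/(-8 + (1/3)*0) = 1/(-8 + 0) = 1/(-8) = -1/8 ≈ -0.12500)
((-55 + 31)*45 + 153**2) + E = ((-55 + 31)*45 + 153**2) - 1/8 = (-24*45 + 23409) - 1/8 = (-1080 + 23409) - 1/8 = 22329 - 1/8 = 178631/8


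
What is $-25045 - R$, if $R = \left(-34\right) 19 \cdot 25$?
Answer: $-8895$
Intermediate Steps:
$R = -16150$ ($R = \left(-646\right) 25 = -16150$)
$-25045 - R = -25045 - -16150 = -25045 + 16150 = -8895$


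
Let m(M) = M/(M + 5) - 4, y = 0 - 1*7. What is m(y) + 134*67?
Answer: 17955/2 ≈ 8977.5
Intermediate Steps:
y = -7 (y = 0 - 7 = -7)
m(M) = -4 + M/(5 + M) (m(M) = M/(5 + M) - 4 = -4 + M/(5 + M))
m(y) + 134*67 = (-20 - 3*(-7))/(5 - 7) + 134*67 = (-20 + 21)/(-2) + 8978 = -½*1 + 8978 = -½ + 8978 = 17955/2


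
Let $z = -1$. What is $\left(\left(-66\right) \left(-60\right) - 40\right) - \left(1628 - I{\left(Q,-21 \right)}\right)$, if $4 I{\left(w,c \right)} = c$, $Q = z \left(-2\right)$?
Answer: $\frac{9147}{4} \approx 2286.8$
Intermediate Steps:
$Q = 2$ ($Q = \left(-1\right) \left(-2\right) = 2$)
$I{\left(w,c \right)} = \frac{c}{4}$
$\left(\left(-66\right) \left(-60\right) - 40\right) - \left(1628 - I{\left(Q,-21 \right)}\right) = \left(\left(-66\right) \left(-60\right) - 40\right) - \left(1628 - \frac{1}{4} \left(-21\right)\right) = \left(3960 - 40\right) - \left(1628 - - \frac{21}{4}\right) = 3920 - \left(1628 + \frac{21}{4}\right) = 3920 - \frac{6533}{4} = \frac{9147}{4}$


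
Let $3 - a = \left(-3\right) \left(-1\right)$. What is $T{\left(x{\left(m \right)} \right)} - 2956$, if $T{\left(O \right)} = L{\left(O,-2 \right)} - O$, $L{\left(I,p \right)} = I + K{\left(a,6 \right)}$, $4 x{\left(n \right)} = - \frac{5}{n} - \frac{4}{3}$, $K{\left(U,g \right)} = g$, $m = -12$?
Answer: $-2950$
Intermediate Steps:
$a = 0$ ($a = 3 - \left(-3\right) \left(-1\right) = 3 - 3 = 0$)
$x{\left(n \right)} = - \frac{1}{3} - \frac{5}{4 n}$ ($x{\left(n \right)} = \frac{- \frac{5}{n} - \frac{4}{3}}{4} = \frac{- \frac{4}{3} - \frac{5}{n}}{4} = - \frac{1}{3} - \frac{5}{4 n}$)
$L{\left(I,p \right)} = 6 + I$ ($L{\left(I,p \right)} = I + 6 = 6 + I$)
$T{\left(O \right)} = 6$ ($T{\left(O \right)} = \left(6 + O\right) - O = 6$)
$T{\left(x{\left(m \right)} \right)} - 2956 = 6 - 2956 = -2950$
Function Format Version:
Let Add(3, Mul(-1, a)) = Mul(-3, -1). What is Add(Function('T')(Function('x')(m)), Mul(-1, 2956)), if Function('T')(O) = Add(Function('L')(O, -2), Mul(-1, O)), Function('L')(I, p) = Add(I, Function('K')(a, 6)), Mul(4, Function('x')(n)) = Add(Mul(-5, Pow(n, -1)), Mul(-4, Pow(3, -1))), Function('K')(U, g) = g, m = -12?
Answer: -2950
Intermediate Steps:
a = 0 (a = Add(3, Mul(-1, Mul(-3, -1))) = Add(3, Mul(-1, 3)) = Add(3, -3) = 0)
Function('x')(n) = Add(Rational(-1, 3), Mul(Rational(-5, 4), Pow(n, -1))) (Function('x')(n) = Mul(Rational(1, 4), Add(Mul(-5, Pow(n, -1)), Mul(-4, Pow(3, -1)))) = Mul(Rational(1, 4), Add(Mul(-5, Pow(n, -1)), Mul(-4, Rational(1, 3)))) = Mul(Rational(1, 4), Add(Mul(-5, Pow(n, -1)), Rational(-4, 3))) = Mul(Rational(1, 4), Add(Rational(-4, 3), Mul(-5, Pow(n, -1)))) = Add(Rational(-1, 3), Mul(Rational(-5, 4), Pow(n, -1))))
Function('L')(I, p) = Add(6, I) (Function('L')(I, p) = Add(I, 6) = Add(6, I))
Function('T')(O) = 6 (Function('T')(O) = Add(Add(6, O), Mul(-1, O)) = 6)
Add(Function('T')(Function('x')(m)), Mul(-1, 2956)) = Add(6, Mul(-1, 2956)) = Add(6, -2956) = -2950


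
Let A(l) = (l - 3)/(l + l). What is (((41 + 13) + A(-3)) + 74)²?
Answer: 16641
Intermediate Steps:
A(l) = (-3 + l)/(2*l) (A(l) = (-3 + l)/((2*l)) = (-3 + l)*(1/(2*l)) = (-3 + l)/(2*l))
(((41 + 13) + A(-3)) + 74)² = (((41 + 13) + (½)*(-3 - 3)/(-3)) + 74)² = ((54 + (½)*(-⅓)*(-6)) + 74)² = ((54 + 1) + 74)² = (55 + 74)² = 129² = 16641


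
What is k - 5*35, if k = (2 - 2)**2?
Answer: -175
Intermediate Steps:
k = 0 (k = 0**2 = 0)
k - 5*35 = 0 - 5*35 = 0 - 175 = -175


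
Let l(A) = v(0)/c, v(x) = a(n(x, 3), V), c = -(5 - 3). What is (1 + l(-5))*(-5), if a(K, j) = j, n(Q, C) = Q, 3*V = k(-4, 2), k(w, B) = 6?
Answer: 0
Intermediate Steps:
c = -2 (c = -1*2 = -2)
V = 2 (V = (1/3)*6 = 2)
v(x) = 2
l(A) = -1 (l(A) = 2/(-2) = 2*(-1/2) = -1)
(1 + l(-5))*(-5) = (1 - 1)*(-5) = 0*(-5) = 0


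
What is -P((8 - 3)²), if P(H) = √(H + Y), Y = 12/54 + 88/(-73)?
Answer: -√1151867/219 ≈ -4.9007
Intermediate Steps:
Y = -646/657 (Y = 12*(1/54) + 88*(-1/73) = 2/9 - 88/73 = -646/657 ≈ -0.98326)
P(H) = √(-646/657 + H) (P(H) = √(H - 646/657) = √(-646/657 + H))
-P((8 - 3)²) = -√(-47158 + 47961*(8 - 3)²)/219 = -√(-47158 + 47961*5²)/219 = -√(-47158 + 47961*25)/219 = -√(-47158 + 1199025)/219 = -√1151867/219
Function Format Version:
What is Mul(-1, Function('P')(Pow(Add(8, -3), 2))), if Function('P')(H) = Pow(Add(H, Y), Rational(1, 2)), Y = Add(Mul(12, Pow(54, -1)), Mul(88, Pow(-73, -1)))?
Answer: Mul(Rational(-1, 219), Pow(1151867, Rational(1, 2))) ≈ -4.9007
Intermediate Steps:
Y = Rational(-646, 657) (Y = Add(Mul(12, Rational(1, 54)), Mul(88, Rational(-1, 73))) = Add(Rational(2, 9), Rational(-88, 73)) = Rational(-646, 657) ≈ -0.98326)
Function('P')(H) = Pow(Add(Rational(-646, 657), H), Rational(1, 2)) (Function('P')(H) = Pow(Add(H, Rational(-646, 657)), Rational(1, 2)) = Pow(Add(Rational(-646, 657), H), Rational(1, 2)))
Mul(-1, Function('P')(Pow(Add(8, -3), 2))) = Mul(-1, Mul(Rational(1, 219), Pow(Add(-47158, Mul(47961, Pow(Add(8, -3), 2))), Rational(1, 2)))) = Mul(-1, Mul(Rational(1, 219), Pow(Add(-47158, Mul(47961, Pow(5, 2))), Rational(1, 2)))) = Mul(-1, Mul(Rational(1, 219), Pow(Add(-47158, Mul(47961, 25)), Rational(1, 2)))) = Mul(-1, Mul(Rational(1, 219), Pow(Add(-47158, 1199025), Rational(1, 2)))) = Mul(-1, Mul(Rational(1, 219), Pow(1151867, Rational(1, 2)))) = Mul(Rational(-1, 219), Pow(1151867, Rational(1, 2)))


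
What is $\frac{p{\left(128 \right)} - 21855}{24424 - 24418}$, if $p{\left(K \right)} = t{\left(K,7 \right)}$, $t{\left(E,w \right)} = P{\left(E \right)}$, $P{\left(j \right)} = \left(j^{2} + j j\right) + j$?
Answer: $\frac{11041}{6} \approx 1840.2$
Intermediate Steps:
$P{\left(j \right)} = j + 2 j^{2}$ ($P{\left(j \right)} = \left(j^{2} + j^{2}\right) + j = 2 j^{2} + j = j + 2 j^{2}$)
$t{\left(E,w \right)} = E \left(1 + 2 E\right)$
$p{\left(K \right)} = K \left(1 + 2 K\right)$
$\frac{p{\left(128 \right)} - 21855}{24424 - 24418} = \frac{128 \left(1 + 2 \cdot 128\right) - 21855}{24424 - 24418} = \frac{128 \left(1 + 256\right) - 21855}{6} = \left(128 \cdot 257 - 21855\right) \frac{1}{6} = \left(32896 - 21855\right) \frac{1}{6} = 11041 \cdot \frac{1}{6} = \frac{11041}{6}$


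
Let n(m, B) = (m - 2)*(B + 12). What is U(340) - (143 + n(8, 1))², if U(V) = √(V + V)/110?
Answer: -48841 + √170/55 ≈ -48841.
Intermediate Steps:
n(m, B) = (-2 + m)*(12 + B)
U(V) = √2*√V/110 (U(V) = √(2*V)*(1/110) = (√2*√V)*(1/110) = √2*√V/110)
U(340) - (143 + n(8, 1))² = √2*√340/110 - (143 + (-24 - 2*1 + 12*8 + 1*8))² = √2*(2*√85)/110 - (143 + (-24 - 2 + 96 + 8))² = √170/55 - (143 + 78)² = √170/55 - 1*221² = √170/55 - 1*48841 = √170/55 - 48841 = -48841 + √170/55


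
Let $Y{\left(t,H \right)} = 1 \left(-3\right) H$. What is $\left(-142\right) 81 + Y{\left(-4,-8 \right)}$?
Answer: $-11478$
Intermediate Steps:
$Y{\left(t,H \right)} = - 3 H$
$\left(-142\right) 81 + Y{\left(-4,-8 \right)} = \left(-142\right) 81 - -24 = -11502 + 24 = -11478$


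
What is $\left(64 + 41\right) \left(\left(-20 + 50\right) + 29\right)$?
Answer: $6195$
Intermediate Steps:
$\left(64 + 41\right) \left(\left(-20 + 50\right) + 29\right) = 105 \left(30 + 29\right) = 105 \cdot 59 = 6195$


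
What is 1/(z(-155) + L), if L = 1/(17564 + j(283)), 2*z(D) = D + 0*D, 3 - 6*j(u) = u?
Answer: -52552/4072777 ≈ -0.012903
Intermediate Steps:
j(u) = ½ - u/6
z(D) = D/2 (z(D) = (D + 0*D)/2 = (D + 0)/2 = D/2)
L = 3/52552 (L = 1/(17564 + (½ - ⅙*283)) = 1/(17564 + (½ - 283/6)) = 1/(17564 - 140/3) = 1/(52552/3) = 3/52552 ≈ 5.7086e-5)
1/(z(-155) + L) = 1/((½)*(-155) + 3/52552) = 1/(-155/2 + 3/52552) = 1/(-4072777/52552) = -52552/4072777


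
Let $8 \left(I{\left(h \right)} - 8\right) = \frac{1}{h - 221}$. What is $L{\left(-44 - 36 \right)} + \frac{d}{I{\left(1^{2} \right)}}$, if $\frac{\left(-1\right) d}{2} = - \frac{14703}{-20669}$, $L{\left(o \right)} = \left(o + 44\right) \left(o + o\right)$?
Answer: $\frac{3906996800}{678319} \approx 5759.8$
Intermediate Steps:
$L{\left(o \right)} = 2 o \left(44 + o\right)$ ($L{\left(o \right)} = \left(44 + o\right) 2 o = 2 o \left(44 + o\right)$)
$I{\left(h \right)} = 8 + \frac{1}{8 \left(-221 + h\right)}$ ($I{\left(h \right)} = 8 + \frac{1}{8 \left(h - 221\right)} = 8 + \frac{1}{8 \left(-221 + h\right)}$)
$d = - \frac{29406}{20669}$ ($d = - 2 \left(- \frac{14703}{-20669}\right) = - 2 \left(\left(-14703\right) \left(- \frac{1}{20669}\right)\right) = \left(-2\right) \frac{14703}{20669} = - \frac{29406}{20669} \approx -1.4227$)
$L{\left(-44 - 36 \right)} + \frac{d}{I{\left(1^{2} \right)}} = 2 \left(-44 - 36\right) \left(44 - 80\right) - \frac{29406}{20669 \frac{-14143 + 64 \cdot 1^{2}}{8 \left(-221 + 1^{2}\right)}} = 2 \left(-80\right) \left(44 - 80\right) - \frac{29406}{20669 \frac{-14143 + 64 \cdot 1}{8 \left(-221 + 1\right)}} = 2 \left(-80\right) \left(-36\right) - \frac{29406}{20669 \frac{-14143 + 64}{8 \left(-220\right)}} = 5760 - \frac{29406}{20669 \cdot \frac{1}{8} \left(- \frac{1}{220}\right) \left(-14079\right)} = 5760 - \frac{29406}{20669 \cdot \frac{14079}{1760}} = 5760 - \frac{120640}{678319} = \frac{3906996800}{678319}$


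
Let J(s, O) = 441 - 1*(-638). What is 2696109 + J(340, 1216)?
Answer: 2697188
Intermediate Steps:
J(s, O) = 1079 (J(s, O) = 441 + 638 = 1079)
2696109 + J(340, 1216) = 2696109 + 1079 = 2697188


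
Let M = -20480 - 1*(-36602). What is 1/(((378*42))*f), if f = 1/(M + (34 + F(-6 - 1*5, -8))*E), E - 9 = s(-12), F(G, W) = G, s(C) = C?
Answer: 5351/5292 ≈ 1.0111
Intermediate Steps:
E = -3 (E = 9 - 12 = -3)
M = 16122 (M = -20480 + 36602 = 16122)
f = 1/16053 (f = 1/(16122 + (34 + (-6 - 1*5))*(-3)) = 1/(16122 + (34 + (-6 - 5))*(-3)) = 1/(16122 + (34 - 11)*(-3)) = 1/(16122 + 23*(-3)) = 1/(16122 - 69) = 1/16053 ≈ 6.2294e-5)
1/(((378*42))*f) = 1/(((378*42))*(1/16053)) = 16053/15876 = (1/15876)*16053 = 5351/5292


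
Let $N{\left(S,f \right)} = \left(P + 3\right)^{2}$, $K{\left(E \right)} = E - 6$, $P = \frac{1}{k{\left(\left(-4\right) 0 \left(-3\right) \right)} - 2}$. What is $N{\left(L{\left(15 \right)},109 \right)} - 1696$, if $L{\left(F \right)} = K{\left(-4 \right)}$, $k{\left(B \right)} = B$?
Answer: $- \frac{6759}{4} \approx -1689.8$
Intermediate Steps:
$P = - \frac{1}{2}$ ($P = \frac{1}{\left(-4\right) 0 \left(-3\right) - 2} = \frac{1}{0 \left(-3\right) - 2} = \frac{1}{0 - 2} = \frac{1}{-2} = - \frac{1}{2} \approx -0.5$)
$K{\left(E \right)} = -6 + E$ ($K{\left(E \right)} = E - 6 = -6 + E$)
$L{\left(F \right)} = -10$ ($L{\left(F \right)} = -6 - 4 = -10$)
$N{\left(S,f \right)} = \frac{25}{4}$ ($N{\left(S,f \right)} = \left(- \frac{1}{2} + 3\right)^{2} = \left(\frac{5}{2}\right)^{2} = \frac{25}{4}$)
$N{\left(L{\left(15 \right)},109 \right)} - 1696 = \frac{25}{4} - 1696 = - \frac{6759}{4}$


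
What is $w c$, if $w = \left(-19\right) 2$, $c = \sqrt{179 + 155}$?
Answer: $- 38 \sqrt{334} \approx -694.48$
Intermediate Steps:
$c = \sqrt{334} \approx 18.276$
$w = -38$
$w c = - 38 \sqrt{334}$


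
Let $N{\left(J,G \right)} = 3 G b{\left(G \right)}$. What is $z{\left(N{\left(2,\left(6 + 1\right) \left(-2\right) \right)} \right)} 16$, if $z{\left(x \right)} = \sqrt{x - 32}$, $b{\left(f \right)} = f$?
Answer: $32 \sqrt{139} \approx 377.27$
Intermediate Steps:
$N{\left(J,G \right)} = 3 G^{2}$ ($N{\left(J,G \right)} = 3 G G = 3 G^{2}$)
$z{\left(x \right)} = \sqrt{-32 + x}$
$z{\left(N{\left(2,\left(6 + 1\right) \left(-2\right) \right)} \right)} 16 = \sqrt{-32 + 3 \left(\left(6 + 1\right) \left(-2\right)\right)^{2}} \cdot 16 = \sqrt{-32 + 3 \left(7 \left(-2\right)\right)^{2}} \cdot 16 = \sqrt{-32 + 3 \left(-14\right)^{2}} \cdot 16 = \sqrt{-32 + 3 \cdot 196} \cdot 16 = \sqrt{-32 + 588} \cdot 16 = \sqrt{556} \cdot 16 = 2 \sqrt{139} \cdot 16 = 32 \sqrt{139}$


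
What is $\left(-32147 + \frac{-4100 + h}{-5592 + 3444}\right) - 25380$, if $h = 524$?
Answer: $- \frac{10297035}{179} \approx -57525.0$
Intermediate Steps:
$\left(-32147 + \frac{-4100 + h}{-5592 + 3444}\right) - 25380 = \left(-32147 + \frac{-4100 + 524}{-5592 + 3444}\right) - 25380 = \left(-32147 - \frac{3576}{-2148}\right) - 25380 = \left(-32147 - - \frac{298}{179}\right) - 25380 = \left(-32147 + \frac{298}{179}\right) - 25380 = - \frac{5754015}{179} - 25380 = - \frac{10297035}{179}$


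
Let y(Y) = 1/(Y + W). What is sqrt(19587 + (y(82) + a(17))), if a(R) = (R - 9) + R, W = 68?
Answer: sqrt(17650806)/30 ≈ 140.04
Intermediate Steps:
a(R) = -9 + 2*R (a(R) = (-9 + R) + R = -9 + 2*R)
y(Y) = 1/(68 + Y) (y(Y) = 1/(Y + 68) = 1/(68 + Y))
sqrt(19587 + (y(82) + a(17))) = sqrt(19587 + (1/(68 + 82) + (-9 + 2*17))) = sqrt(19587 + (1/150 + (-9 + 34))) = sqrt(19587 + (1/150 + 25)) = sqrt(19587 + 3751/150) = sqrt(2941801/150) = sqrt(17650806)/30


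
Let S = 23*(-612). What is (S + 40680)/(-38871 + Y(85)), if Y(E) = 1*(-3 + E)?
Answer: -26604/38789 ≈ -0.68586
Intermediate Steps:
Y(E) = -3 + E
S = -14076
(S + 40680)/(-38871 + Y(85)) = (-14076 + 40680)/(-38871 + (-3 + 85)) = 26604/(-38871 + 82) = 26604/(-38789) = 26604*(-1/38789) = -26604/38789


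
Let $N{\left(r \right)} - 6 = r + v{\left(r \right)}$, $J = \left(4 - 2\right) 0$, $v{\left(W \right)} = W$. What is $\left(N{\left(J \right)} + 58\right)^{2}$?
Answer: $4096$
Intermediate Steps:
$J = 0$ ($J = 2 \cdot 0 = 0$)
$N{\left(r \right)} = 6 + 2 r$ ($N{\left(r \right)} = 6 + \left(r + r\right) = 6 + 2 r$)
$\left(N{\left(J \right)} + 58\right)^{2} = \left(\left(6 + 2 \cdot 0\right) + 58\right)^{2} = \left(\left(6 + 0\right) + 58\right)^{2} = \left(6 + 58\right)^{2} = 64^{2} = 4096$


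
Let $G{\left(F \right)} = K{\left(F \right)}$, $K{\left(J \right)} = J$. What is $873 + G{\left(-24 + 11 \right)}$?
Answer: $860$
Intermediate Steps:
$G{\left(F \right)} = F$
$873 + G{\left(-24 + 11 \right)} = 873 + \left(-24 + 11\right) = 873 - 13 = 860$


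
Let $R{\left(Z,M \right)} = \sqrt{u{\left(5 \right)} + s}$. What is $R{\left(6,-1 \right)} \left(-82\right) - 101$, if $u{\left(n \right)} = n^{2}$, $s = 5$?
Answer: $-101 - 82 \sqrt{30} \approx -550.13$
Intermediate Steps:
$R{\left(Z,M \right)} = \sqrt{30}$ ($R{\left(Z,M \right)} = \sqrt{5^{2} + 5} = \sqrt{25 + 5} = \sqrt{30}$)
$R{\left(6,-1 \right)} \left(-82\right) - 101 = \sqrt{30} \left(-82\right) - 101 = - 82 \sqrt{30} - 101 = -101 - 82 \sqrt{30}$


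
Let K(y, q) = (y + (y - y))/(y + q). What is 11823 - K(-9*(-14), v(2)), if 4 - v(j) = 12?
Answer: 697494/59 ≈ 11822.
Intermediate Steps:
v(j) = -8 (v(j) = 4 - 1*12 = 4 - 12 = -8)
K(y, q) = y/(q + y) (K(y, q) = (y + 0)/(q + y) = y/(q + y))
11823 - K(-9*(-14), v(2)) = 11823 - (-9*(-14))/(-8 - 9*(-14)) = 11823 - 126/(-8 + 126) = 11823 - 126/118 = 11823 - 1*63/59 = 11823 - 63/59 = 697494/59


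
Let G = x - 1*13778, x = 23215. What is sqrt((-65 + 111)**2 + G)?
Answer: sqrt(11553) ≈ 107.48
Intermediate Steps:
G = 9437 (G = 23215 - 1*13778 = 23215 - 13778 = 9437)
sqrt((-65 + 111)**2 + G) = sqrt((-65 + 111)**2 + 9437) = sqrt(46**2 + 9437) = sqrt(2116 + 9437) = sqrt(11553)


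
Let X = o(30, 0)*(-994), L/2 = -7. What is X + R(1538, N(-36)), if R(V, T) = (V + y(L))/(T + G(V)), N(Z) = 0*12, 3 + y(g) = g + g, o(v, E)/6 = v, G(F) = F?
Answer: -275177453/1538 ≈ -1.7892e+5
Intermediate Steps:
o(v, E) = 6*v
L = -14 (L = 2*(-7) = -14)
y(g) = -3 + 2*g (y(g) = -3 + (g + g) = -3 + 2*g)
N(Z) = 0
R(V, T) = (-31 + V)/(T + V) (R(V, T) = (V + (-3 + 2*(-14)))/(T + V) = (V + (-3 - 28))/(T + V) = (V - 31)/(T + V) = (-31 + V)/(T + V))
X = -178920 (X = (6*30)*(-994) = 180*(-994) = -178920)
X + R(1538, N(-36)) = -178920 + (-31 + 1538)/(0 + 1538) = -178920 + 1507/1538 = -275177453/1538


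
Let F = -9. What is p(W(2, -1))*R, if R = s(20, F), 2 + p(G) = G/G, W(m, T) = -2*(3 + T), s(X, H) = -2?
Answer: 2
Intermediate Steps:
W(m, T) = -6 - 2*T
p(G) = -1 (p(G) = -2 + G/G = -2 + 1 = -1)
R = -2
p(W(2, -1))*R = -1*(-2) = 2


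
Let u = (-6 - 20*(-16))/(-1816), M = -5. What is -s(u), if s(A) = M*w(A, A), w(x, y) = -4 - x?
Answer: -17375/908 ≈ -19.135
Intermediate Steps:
u = -157/908 (u = (-6 + 320)*(-1/1816) = 314*(-1/1816) = -157/908 ≈ -0.17291)
s(A) = 20 + 5*A (s(A) = -5*(-4 - A) = 20 + 5*A)
-s(u) = -(20 + 5*(-157/908)) = -(20 - 785/908) = -1*17375/908 = -17375/908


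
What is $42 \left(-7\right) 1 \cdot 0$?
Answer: $0$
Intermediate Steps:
$42 \left(-7\right) 1 \cdot 0 = \left(-294\right) 0 = 0$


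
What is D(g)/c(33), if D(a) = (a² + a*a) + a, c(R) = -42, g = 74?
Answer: -5513/21 ≈ -262.52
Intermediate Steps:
D(a) = a + 2*a² (D(a) = (a² + a²) + a = 2*a² + a = a + 2*a²)
D(g)/c(33) = (74*(1 + 2*74))/(-42) = (74*(1 + 148))*(-1/42) = (74*149)*(-1/42) = 11026*(-1/42) = -5513/21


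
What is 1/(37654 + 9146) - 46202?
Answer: -2162253599/46800 ≈ -46202.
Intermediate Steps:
1/(37654 + 9146) - 46202 = 1/46800 - 46202 = -2162253599/46800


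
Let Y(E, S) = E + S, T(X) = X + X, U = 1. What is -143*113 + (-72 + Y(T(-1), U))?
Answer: -16232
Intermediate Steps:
T(X) = 2*X
-143*113 + (-72 + Y(T(-1), U)) = -143*113 + (-72 + (2*(-1) + 1)) = -16159 + (-72 + (-2 + 1)) = -16159 + (-72 - 1) = -16159 - 73 = -16232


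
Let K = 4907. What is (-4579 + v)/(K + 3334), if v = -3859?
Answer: -8438/8241 ≈ -1.0239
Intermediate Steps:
(-4579 + v)/(K + 3334) = (-4579 - 3859)/(4907 + 3334) = -8438/8241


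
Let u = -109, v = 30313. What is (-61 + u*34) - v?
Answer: -34080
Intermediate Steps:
(-61 + u*34) - v = (-61 - 109*34) - 1*30313 = (-61 - 3706) - 30313 = -3767 - 30313 = -34080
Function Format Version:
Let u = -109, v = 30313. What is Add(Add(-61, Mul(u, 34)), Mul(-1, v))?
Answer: -34080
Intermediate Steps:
Add(Add(-61, Mul(u, 34)), Mul(-1, v)) = Add(Add(-61, Mul(-109, 34)), Mul(-1, 30313)) = Add(Add(-61, -3706), -30313) = Add(-3767, -30313) = -34080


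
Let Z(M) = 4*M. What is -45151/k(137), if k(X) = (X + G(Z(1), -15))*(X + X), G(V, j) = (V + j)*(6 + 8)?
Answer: 45151/4658 ≈ 9.6932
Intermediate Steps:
G(V, j) = 14*V + 14*j (G(V, j) = (V + j)*14 = 14*V + 14*j)
k(X) = 2*X*(-154 + X) (k(X) = (X + (14*(4*1) + 14*(-15)))*(X + X) = (X + (14*4 - 210))*(2*X) = (X + (56 - 210))*(2*X) = (X - 154)*(2*X) = (-154 + X)*(2*X) = 2*X*(-154 + X))
-45151/k(137) = -45151*1/(274*(-154 + 137)) = -45151/(2*137*(-17)) = -45151/(-4658) = -45151*(-1/4658) = 45151/4658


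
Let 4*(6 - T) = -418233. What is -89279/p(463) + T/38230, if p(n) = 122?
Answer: -6800758663/9328120 ≈ -729.06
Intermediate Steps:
T = 418257/4 (T = 6 - 1/4*(-418233) = 6 + 418233/4 = 418257/4 ≈ 1.0456e+5)
-89279/p(463) + T/38230 = -89279/122 + (418257/4)/38230 = -89279*1/122 + (418257/4)*(1/38230) = -89279/122 + 418257/152920 = -6800758663/9328120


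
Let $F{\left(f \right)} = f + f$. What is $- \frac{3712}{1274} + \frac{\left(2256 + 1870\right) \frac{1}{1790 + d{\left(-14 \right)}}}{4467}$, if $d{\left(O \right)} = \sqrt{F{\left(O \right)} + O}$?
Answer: $\frac{2 \left(- 4145376 \sqrt{42} + 7418908909 i\right)}{2845479 \left(\sqrt{42} - 1790 i\right)} \approx -2.9131 - 1.8682 \cdot 10^{-6} i$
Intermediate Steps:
$F{\left(f \right)} = 2 f$
$d{\left(O \right)} = \sqrt{3} \sqrt{O}$ ($d{\left(O \right)} = \sqrt{2 O + O} = \sqrt{3 O} = \sqrt{3} \sqrt{O}$)
$- \frac{3712}{1274} + \frac{\left(2256 + 1870\right) \frac{1}{1790 + d{\left(-14 \right)}}}{4467} = - \frac{3712}{1274} + \frac{\left(2256 + 1870\right) \frac{1}{1790 + \sqrt{3} \sqrt{-14}}}{4467} = \left(-3712\right) \frac{1}{1274} + \frac{4126}{1790 + \sqrt{3} i \sqrt{14}} \cdot \frac{1}{4467} = - \frac{1856}{637} + \frac{4126}{1790 + i \sqrt{42}} \cdot \frac{1}{4467} = - \frac{1856}{637} + \frac{4126}{4467 \left(1790 + i \sqrt{42}\right)}$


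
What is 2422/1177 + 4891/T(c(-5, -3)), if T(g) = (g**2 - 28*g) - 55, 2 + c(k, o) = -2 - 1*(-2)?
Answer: 5768817/5885 ≈ 980.26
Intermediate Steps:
c(k, o) = -2 (c(k, o) = -2 + (-2 - 1*(-2)) = -2 + (-2 + 2) = -2 + 0 = -2)
T(g) = -55 + g**2 - 28*g
2422/1177 + 4891/T(c(-5, -3)) = 2422/1177 + 4891/(-55 + (-2)**2 - 28*(-2)) = 2422*(1/1177) + 4891/(-55 + 4 + 56) = 2422/1177 + 4891/5 = 5768817/5885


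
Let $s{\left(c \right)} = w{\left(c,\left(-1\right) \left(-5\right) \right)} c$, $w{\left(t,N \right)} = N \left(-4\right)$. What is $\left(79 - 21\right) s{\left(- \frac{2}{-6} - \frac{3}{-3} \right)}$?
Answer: $- \frac{4640}{3} \approx -1546.7$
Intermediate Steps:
$w{\left(t,N \right)} = - 4 N$
$s{\left(c \right)} = - 20 c$ ($s{\left(c \right)} = - 4 \left(\left(-1\right) \left(-5\right)\right) c = \left(-4\right) 5 c = - 20 c$)
$\left(79 - 21\right) s{\left(- \frac{2}{-6} - \frac{3}{-3} \right)} = \left(79 - 21\right) \left(- 20 \left(- \frac{2}{-6} - \frac{3}{-3}\right)\right) = 58 \left(- 20 \left(\left(-2\right) \left(- \frac{1}{6}\right) - -1\right)\right) = 58 \left(- 20 \left(\frac{1}{3} + 1\right)\right) = 58 \left(\left(-20\right) \frac{4}{3}\right) = 58 \left(- \frac{80}{3}\right) = - \frac{4640}{3}$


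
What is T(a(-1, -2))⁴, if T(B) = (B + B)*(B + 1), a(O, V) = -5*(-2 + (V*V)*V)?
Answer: 676520100000000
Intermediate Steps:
a(O, V) = 10 - 5*V³ (a(O, V) = -5*(-2 + V²*V) = -5*(-2 + V³) = 10 - 5*V³)
T(B) = 2*B*(1 + B) (T(B) = (2*B)*(1 + B) = 2*B*(1 + B))
T(a(-1, -2))⁴ = (2*(10 - 5*(-2)³)*(1 + (10 - 5*(-2)³)))⁴ = (2*(10 - 5*(-8))*(1 + (10 - 5*(-8))))⁴ = (2*(10 + 40)*(1 + (10 + 40)))⁴ = (2*50*(1 + 50))⁴ = (2*50*51)⁴ = 5100⁴ = 676520100000000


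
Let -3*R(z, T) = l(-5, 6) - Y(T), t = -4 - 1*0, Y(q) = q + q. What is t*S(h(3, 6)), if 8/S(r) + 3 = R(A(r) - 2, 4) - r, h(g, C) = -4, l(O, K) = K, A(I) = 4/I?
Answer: -96/5 ≈ -19.200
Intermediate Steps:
Y(q) = 2*q
t = -4 (t = -4 + 0 = -4)
R(z, T) = -2 + 2*T/3 (R(z, T) = -(6 - 2*T)/3 = -2 + 2*T/3)
S(r) = 8/(-7/3 - r) (S(r) = 8/(-3 + ((-2 + (⅔)*4) - r)) = 8/(-3 + ((-2 + 8/3) - r)) = 8/(-3 + (⅔ - r)) = 8/(-7/3 - r))
t*S(h(3, 6)) = -(-96)/(7 + 3*(-4)) = -(-96)/(7 - 12) = -(-96)/(-5) = -(-96)*(-1)/5 = -4*24/5 = -96/5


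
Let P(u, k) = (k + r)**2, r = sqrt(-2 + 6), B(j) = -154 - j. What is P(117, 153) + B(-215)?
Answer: 24086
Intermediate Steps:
r = 2 (r = sqrt(4) = 2)
P(u, k) = (2 + k)**2 (P(u, k) = (k + 2)**2 = (2 + k)**2)
P(117, 153) + B(-215) = (2 + 153)**2 + (-154 - 1*(-215)) = 155**2 + (-154 + 215) = 24025 + 61 = 24086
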